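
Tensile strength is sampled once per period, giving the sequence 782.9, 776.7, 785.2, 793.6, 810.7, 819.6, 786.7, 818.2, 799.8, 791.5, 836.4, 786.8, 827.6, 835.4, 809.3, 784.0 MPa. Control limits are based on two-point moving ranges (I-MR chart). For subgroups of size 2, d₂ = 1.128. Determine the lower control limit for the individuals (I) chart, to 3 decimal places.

743.431

X̄ = (782.9 + 776.7 + 785.2 + 793.6 + 810.7 + 819.6 + 786.7 + 818.2 + 799.8 + 791.5 + 836.4 + 786.8 + 827.6 + 835.4 + 809.3 + 784.0) / 16 = 802.7750
Moving ranges: 6.2, 8.5, 8.4, 17.1, 8.9, 32.9, 31.5, 18.4, 8.3, 44.9, 49.6, 40.8, 7.8, 26.1, 25.3; M̄R̄ = 334.7000 / 15 = 22.3133
LCL = X̄ − 3·M̄R̄/d₂ = 802.7750 − 3 × 22.3133 / 1.128 = 743.4310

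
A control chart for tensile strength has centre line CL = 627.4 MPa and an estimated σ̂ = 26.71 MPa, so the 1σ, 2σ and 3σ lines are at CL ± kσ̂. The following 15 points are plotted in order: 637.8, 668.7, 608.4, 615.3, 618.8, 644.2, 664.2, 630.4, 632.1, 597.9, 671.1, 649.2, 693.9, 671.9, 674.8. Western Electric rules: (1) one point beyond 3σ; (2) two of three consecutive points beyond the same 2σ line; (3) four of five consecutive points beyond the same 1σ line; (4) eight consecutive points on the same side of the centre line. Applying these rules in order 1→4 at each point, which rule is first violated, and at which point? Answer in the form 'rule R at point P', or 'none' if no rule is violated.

Zone of each point (C = within 1σ̂, B = 1σ̂–2σ̂, A = 2σ̂–3σ̂, * = beyond 3σ̂; sign = side of CL): 1:+C, 2:+B, 3:-C, 4:-C, 5:-C, 6:+C, 7:+B, 8:+C, 9:+C, 10:-B, 11:+B, 12:+C, 13:+A, 14:+B, 15:+B
Rule 3 (four of five consecutive points beyond the same 1σ limit) is satisfied at point 15.

rule 3 at point 15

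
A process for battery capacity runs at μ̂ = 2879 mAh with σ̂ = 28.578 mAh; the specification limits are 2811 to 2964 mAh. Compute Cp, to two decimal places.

Cp = (USL − LSL) / (6σ̂) = (2964 − 2811) / (6 × 28.578) = 153.0000 / 171.4680 = 0.8923

0.89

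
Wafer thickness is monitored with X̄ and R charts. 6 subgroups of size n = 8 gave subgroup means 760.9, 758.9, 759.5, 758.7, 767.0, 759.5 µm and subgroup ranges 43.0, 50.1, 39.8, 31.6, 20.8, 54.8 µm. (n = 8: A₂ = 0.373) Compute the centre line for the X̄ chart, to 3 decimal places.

X̄̄ = (760.9 + 758.9 + 759.5 + 758.7 + 767.0 + 759.5) / 6 = 4564.5000 / 6 = 760.7500
CL = X̄̄ = 760.7500

760.750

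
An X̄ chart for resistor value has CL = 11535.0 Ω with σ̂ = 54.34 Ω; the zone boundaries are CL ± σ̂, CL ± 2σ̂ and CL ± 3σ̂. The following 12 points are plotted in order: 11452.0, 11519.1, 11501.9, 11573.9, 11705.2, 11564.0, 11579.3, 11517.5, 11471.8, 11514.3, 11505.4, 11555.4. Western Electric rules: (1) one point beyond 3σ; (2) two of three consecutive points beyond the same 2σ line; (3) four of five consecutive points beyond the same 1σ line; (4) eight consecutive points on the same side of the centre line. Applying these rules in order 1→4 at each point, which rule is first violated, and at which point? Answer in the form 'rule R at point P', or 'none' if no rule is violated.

Zone of each point (C = within 1σ̂, B = 1σ̂–2σ̂, A = 2σ̂–3σ̂, * = beyond 3σ̂; sign = side of CL): 1:-B, 2:-C, 3:-C, 4:+C, 5:+*, 6:+C, 7:+C, 8:-C, 9:-B, 10:-C, 11:-C, 12:+C
Rule 1 (one point beyond the 3σ limits) is satisfied at point 5.

rule 1 at point 5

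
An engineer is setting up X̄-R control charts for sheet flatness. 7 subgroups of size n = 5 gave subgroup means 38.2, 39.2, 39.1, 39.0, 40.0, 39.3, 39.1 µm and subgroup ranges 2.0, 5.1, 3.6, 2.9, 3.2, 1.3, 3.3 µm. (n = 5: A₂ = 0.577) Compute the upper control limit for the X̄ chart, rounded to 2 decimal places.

40.89

X̄̄ = (38.2 + 39.2 + 39.1 + 39.0 + 40.0 + 39.3 + 39.1) / 7 = 273.9000 / 7 = 39.1286
R̄ = (2.0 + 5.1 + 3.6 + 2.9 + 3.2 + 1.3 + 3.3) / 7 = 21.4000 / 7 = 3.0571
UCL = X̄̄ + A₂·R̄ = 39.1286 + 0.577 × 3.0571 = 40.8925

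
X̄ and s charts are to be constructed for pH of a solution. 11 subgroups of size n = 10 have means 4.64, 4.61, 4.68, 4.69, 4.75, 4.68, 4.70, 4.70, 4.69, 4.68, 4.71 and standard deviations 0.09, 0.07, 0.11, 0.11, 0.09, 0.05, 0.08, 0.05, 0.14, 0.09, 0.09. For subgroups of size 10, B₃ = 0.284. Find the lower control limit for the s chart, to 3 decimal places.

0.025

s̄ = (0.09 + 0.07 + 0.11 + 0.11 + 0.09 + 0.05 + 0.08 + 0.05 + 0.14 + 0.09 + 0.09) / 11 = 0.0882
LCL_s = B₃·s̄ = 0.284 × 0.0882 = 0.0250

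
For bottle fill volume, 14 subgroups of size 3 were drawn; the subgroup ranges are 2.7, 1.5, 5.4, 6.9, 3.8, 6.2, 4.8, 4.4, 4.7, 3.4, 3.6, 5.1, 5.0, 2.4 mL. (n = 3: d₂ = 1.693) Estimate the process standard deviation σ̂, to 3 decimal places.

2.527

R̄ = (2.7 + 1.5 + 5.4 + 6.9 + 3.8 + 6.2 + 4.8 + 4.4 + 4.7 + 3.4 + 3.6 + 5.1 + 5.0 + 2.4) / 14 = 4.2786
σ̂ = R̄ / d₂ = 4.2786 / 1.693 = 2.5272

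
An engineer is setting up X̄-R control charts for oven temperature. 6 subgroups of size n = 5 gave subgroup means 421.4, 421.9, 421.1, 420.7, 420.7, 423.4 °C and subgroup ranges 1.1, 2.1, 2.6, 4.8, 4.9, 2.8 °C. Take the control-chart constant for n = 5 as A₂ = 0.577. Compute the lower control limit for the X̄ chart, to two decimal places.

419.77

X̄̄ = (421.4 + 421.9 + 421.1 + 420.7 + 420.7 + 423.4) / 6 = 2529.2000 / 6 = 421.5333
R̄ = (1.1 + 2.1 + 2.6 + 4.8 + 4.9 + 2.8) / 6 = 18.3000 / 6 = 3.0500
LCL = X̄̄ − A₂·R̄ = 421.5333 − 0.577 × 3.0500 = 419.7735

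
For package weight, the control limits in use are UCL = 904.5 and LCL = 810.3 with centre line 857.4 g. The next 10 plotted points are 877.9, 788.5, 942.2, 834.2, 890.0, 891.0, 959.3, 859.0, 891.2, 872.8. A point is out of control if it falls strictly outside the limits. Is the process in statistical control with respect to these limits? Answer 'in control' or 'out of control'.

out of control

Compare each point to [810.3, 904.5]: sample 2 = 788.5 < LCL; sample 3 = 942.2 > UCL; sample 7 = 959.3 > UCL.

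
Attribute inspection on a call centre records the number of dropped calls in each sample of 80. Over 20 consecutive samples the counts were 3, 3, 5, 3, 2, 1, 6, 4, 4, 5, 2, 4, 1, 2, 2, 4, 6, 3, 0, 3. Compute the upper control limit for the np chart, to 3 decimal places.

8.369

p̄ = Σdᵢ / (k·n) = 63 / (20 × 80) = 0.03938
UCL = np̄ + 3·√(np̄(1−p̄)) = 3.1500 + 3 × √(3.1500×0.96062) = 3.1500 + 3 × 1.7395 = 8.3686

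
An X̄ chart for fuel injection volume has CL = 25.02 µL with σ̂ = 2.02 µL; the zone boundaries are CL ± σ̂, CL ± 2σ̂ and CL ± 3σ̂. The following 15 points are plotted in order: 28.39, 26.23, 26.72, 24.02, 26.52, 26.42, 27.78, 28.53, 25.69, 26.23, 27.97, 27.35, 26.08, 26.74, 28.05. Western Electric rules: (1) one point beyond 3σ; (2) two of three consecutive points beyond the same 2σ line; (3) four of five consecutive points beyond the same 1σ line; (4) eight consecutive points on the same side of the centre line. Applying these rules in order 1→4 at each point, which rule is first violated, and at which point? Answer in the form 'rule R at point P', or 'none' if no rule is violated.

rule 4 at point 12

Zone of each point (C = within 1σ̂, B = 1σ̂–2σ̂, A = 2σ̂–3σ̂, * = beyond 3σ̂; sign = side of CL): 1:+B, 2:+C, 3:+C, 4:-C, 5:+C, 6:+C, 7:+B, 8:+B, 9:+C, 10:+C, 11:+B, 12:+B, 13:+C, 14:+C, 15:+B
Rule 4 (eight consecutive points on the same side of the centre line) is satisfied at point 12.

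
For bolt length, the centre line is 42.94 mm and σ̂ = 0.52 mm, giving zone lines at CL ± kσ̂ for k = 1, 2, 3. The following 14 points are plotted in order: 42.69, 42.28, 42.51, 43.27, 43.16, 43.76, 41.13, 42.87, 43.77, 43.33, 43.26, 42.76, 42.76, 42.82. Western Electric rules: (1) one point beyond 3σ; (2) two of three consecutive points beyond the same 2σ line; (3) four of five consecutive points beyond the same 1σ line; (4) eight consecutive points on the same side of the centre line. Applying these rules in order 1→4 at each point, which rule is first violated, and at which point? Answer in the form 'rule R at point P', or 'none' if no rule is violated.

Zone of each point (C = within 1σ̂, B = 1σ̂–2σ̂, A = 2σ̂–3σ̂, * = beyond 3σ̂; sign = side of CL): 1:-C, 2:-B, 3:-C, 4:+C, 5:+C, 6:+B, 7:-*, 8:-C, 9:+B, 10:+C, 11:+C, 12:-C, 13:-C, 14:-C
Rule 1 (one point beyond the 3σ limits) is satisfied at point 7.

rule 1 at point 7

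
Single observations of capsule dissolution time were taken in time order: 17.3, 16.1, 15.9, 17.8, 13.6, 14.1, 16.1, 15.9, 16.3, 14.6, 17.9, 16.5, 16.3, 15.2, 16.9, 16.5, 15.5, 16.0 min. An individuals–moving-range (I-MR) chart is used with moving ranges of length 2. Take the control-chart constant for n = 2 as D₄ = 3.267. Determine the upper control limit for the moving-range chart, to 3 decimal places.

Moving ranges: 1.2, 0.2, 1.9, 4.2, 0.5, 2.0, 0.2, 0.4, 1.7, 3.3, 1.4, 0.2, 1.1, 1.7, 0.4, 1.0, 0.5; M̄R̄ = 21.9000 / 17 = 1.2882
UCL_MR = D₄·M̄R̄ = 3.267 × 1.2882 = 4.2087

4.209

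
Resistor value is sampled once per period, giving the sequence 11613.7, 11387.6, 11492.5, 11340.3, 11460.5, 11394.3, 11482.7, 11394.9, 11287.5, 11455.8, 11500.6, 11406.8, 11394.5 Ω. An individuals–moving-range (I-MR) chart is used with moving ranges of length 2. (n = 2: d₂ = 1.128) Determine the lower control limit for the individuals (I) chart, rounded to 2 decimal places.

X̄ = (11613.7 + 11387.6 + 11492.5 + 11340.3 + 11460.5 + 11394.3 + 11482.7 + 11394.9 + 11287.5 + 11455.8 + 11500.6 + 11406.8 + 11394.5) / 13 = 11431.6692
Moving ranges: 226.1, 104.9, 152.2, 120.2, 66.2, 88.4, 87.8, 107.4, 168.3, 44.8, 93.8, 12.3; M̄R̄ = 1272.4000 / 12 = 106.0333
LCL = X̄ − 3·M̄R̄/d₂ = 11431.6692 − 3 × 106.0333 / 1.128 = 11149.6657

11149.67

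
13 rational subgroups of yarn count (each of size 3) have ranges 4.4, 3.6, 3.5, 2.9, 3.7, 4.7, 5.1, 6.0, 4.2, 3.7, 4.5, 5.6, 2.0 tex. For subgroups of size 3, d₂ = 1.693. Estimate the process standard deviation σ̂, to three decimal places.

R̄ = (4.4 + 3.6 + 3.5 + 2.9 + 3.7 + 4.7 + 5.1 + 6.0 + 4.2 + 3.7 + 4.5 + 5.6 + 2.0) / 13 = 4.1462
σ̂ = R̄ / d₂ = 4.1462 / 1.693 = 2.4490

2.449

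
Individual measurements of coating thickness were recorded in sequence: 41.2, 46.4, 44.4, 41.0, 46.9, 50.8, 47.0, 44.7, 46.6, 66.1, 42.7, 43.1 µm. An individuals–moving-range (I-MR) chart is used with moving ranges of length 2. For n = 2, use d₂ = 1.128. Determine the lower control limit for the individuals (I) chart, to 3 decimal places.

X̄ = (41.2 + 46.4 + 44.4 + 41.0 + 46.9 + 50.8 + 47.0 + 44.7 + 46.6 + 66.1 + 42.7 + 43.1) / 12 = 46.7417
Moving ranges: 5.2, 2.0, 3.4, 5.9, 3.9, 3.8, 2.3, 1.9, 19.5, 23.4, 0.4; M̄R̄ = 71.7000 / 11 = 6.5182
LCL = X̄ − 3·M̄R̄/d₂ = 46.7417 − 3 × 6.5182 / 1.128 = 29.4061

29.406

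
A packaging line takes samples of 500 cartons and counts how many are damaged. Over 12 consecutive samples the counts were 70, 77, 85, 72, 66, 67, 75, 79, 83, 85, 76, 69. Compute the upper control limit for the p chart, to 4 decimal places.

p̄ = Σdᵢ / (k·n) = 904 / (12 × 500) = 0.15067
UCL = p̄ + 3·√(p̄(1−p̄)/n) = 0.15067 + 3 × √(0.15067×0.84933/500) = 0.15067 + 3 × 0.01600 = 0.19866

0.1987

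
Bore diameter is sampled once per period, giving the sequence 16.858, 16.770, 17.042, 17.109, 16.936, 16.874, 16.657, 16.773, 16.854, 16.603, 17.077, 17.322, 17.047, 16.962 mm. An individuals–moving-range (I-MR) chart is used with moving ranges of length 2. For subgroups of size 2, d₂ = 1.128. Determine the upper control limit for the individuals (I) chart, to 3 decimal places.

X̄ = (16.858 + 16.770 + 17.042 + 17.109 + 16.936 + 16.874 + 16.657 + 16.773 + 16.854 + 16.603 + 17.077 + 17.322 + 17.047 + 16.962) / 14 = 16.9203
Moving ranges: 0.088, 0.272, 0.067, 0.173, 0.062, 0.217, 0.116, 0.081, 0.251, 0.474, 0.245, 0.275, 0.085; M̄R̄ = 2.4060 / 13 = 0.1851
UCL = X̄ + 3·M̄R̄/d₂ = 16.9203 + 3 × 0.1851 / 1.128 = 17.4125

17.413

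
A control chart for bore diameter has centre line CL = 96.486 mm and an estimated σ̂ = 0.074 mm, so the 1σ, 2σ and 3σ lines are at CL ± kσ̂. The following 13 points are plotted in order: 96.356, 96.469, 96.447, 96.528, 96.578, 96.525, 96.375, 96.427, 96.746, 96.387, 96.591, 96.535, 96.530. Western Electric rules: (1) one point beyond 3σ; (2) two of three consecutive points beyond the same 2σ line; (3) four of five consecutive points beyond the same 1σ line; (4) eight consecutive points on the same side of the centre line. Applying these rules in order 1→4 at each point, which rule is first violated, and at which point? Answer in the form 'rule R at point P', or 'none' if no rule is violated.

rule 1 at point 9

Zone of each point (C = within 1σ̂, B = 1σ̂–2σ̂, A = 2σ̂–3σ̂, * = beyond 3σ̂; sign = side of CL): 1:-B, 2:-C, 3:-C, 4:+C, 5:+B, 6:+C, 7:-B, 8:-C, 9:+*, 10:-B, 11:+B, 12:+C, 13:+C
Rule 1 (one point beyond the 3σ limits) is satisfied at point 9.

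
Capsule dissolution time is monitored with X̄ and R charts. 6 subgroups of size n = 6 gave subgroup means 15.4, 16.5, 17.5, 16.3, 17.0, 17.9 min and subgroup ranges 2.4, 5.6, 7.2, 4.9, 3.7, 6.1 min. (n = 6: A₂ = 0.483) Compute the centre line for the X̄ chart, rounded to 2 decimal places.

X̄̄ = (15.4 + 16.5 + 17.5 + 16.3 + 17.0 + 17.9) / 6 = 100.6000 / 6 = 16.7667
CL = X̄̄ = 16.7667

16.77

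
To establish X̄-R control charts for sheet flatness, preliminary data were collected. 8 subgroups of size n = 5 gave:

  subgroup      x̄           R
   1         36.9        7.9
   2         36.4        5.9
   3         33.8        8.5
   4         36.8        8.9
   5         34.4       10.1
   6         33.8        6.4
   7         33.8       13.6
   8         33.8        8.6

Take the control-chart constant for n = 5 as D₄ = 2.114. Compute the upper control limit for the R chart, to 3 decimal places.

R̄ = (7.9 + 5.9 + 8.5 + 8.9 + 10.1 + 6.4 + 13.6 + 8.6) / 8 = 69.9000 / 8 = 8.7375
UCL_R = D₄·R̄ = 2.114 × 8.7375 = 18.4711

18.471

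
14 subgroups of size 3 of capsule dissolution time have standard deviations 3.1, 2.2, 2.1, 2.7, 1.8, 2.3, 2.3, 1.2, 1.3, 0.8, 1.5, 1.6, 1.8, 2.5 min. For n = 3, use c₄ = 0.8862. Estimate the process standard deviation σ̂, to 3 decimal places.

s̄ = (3.1 + 2.2 + 2.1 + 2.7 + 1.8 + 2.3 + 2.3 + 1.2 + 1.3 + 0.8 + 1.5 + 1.6 + 1.8 + 2.5) / 14 = 1.9429
σ̂ = s̄ / c₄ = 1.9429 / 0.8862 = 2.1923

2.192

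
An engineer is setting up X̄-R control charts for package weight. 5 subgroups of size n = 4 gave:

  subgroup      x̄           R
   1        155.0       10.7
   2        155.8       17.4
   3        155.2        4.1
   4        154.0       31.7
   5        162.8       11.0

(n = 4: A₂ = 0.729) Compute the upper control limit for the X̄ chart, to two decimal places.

167.48

X̄̄ = (155.0 + 155.8 + 155.2 + 154.0 + 162.8) / 5 = 782.8000 / 5 = 156.5600
R̄ = (10.7 + 17.4 + 4.1 + 31.7 + 11.0) / 5 = 74.9000 / 5 = 14.9800
UCL = X̄̄ + A₂·R̄ = 156.5600 + 0.729 × 14.9800 = 167.4804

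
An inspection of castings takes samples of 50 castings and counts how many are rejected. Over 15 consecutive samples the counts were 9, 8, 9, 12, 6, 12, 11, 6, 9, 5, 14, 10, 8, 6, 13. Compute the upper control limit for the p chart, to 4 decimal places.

0.3484

p̄ = Σdᵢ / (k·n) = 138 / (15 × 50) = 0.18400
UCL = p̄ + 3·√(p̄(1−p̄)/n) = 0.18400 + 3 × √(0.18400×0.81600/50) = 0.18400 + 3 × 0.05480 = 0.34840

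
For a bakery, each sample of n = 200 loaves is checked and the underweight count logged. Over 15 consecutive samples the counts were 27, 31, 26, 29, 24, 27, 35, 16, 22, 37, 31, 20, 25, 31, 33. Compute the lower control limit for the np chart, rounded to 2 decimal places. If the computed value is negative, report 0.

p̄ = Σdᵢ / (k·n) = 414 / (15 × 200) = 0.13800
LCL = np̄ − 3·√(np̄(1−p̄)) = 27.6000 − 3 × 4.8776 = 12.9671

12.97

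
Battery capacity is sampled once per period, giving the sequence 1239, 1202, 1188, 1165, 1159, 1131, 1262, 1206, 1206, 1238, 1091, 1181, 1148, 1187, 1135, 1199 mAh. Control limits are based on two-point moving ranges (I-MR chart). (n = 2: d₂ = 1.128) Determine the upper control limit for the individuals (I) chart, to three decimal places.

1316.896

X̄ = (1239 + 1202 + 1188 + 1165 + 1159 + 1131 + 1262 + 1206 + 1206 + 1238 + 1091 + 1181 + 1148 + 1187 + 1135 + 1199) / 16 = 1183.5625
Moving ranges: 37, 14, 23, 6, 28, 131, 56, 0, 32, 147, 90, 33, 39, 52, 64; M̄R̄ = 752.0000 / 15 = 50.1333
UCL = X̄ + 3·M̄R̄/d₂ = 1183.5625 + 3 × 50.1333 / 1.128 = 1316.8958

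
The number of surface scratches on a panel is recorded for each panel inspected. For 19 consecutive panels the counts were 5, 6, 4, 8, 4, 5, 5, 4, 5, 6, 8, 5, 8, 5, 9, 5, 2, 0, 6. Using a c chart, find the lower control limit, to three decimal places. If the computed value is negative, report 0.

0.000

c̄ = (5 + 6 + 4 + 8 + 4 + 5 + 5 + 4 + 5 + 6 + 8 + 5 + 8 + 5 + 9 + 5 + 2 + 0 + 6) / 19 = 100 / 19 = 5.2632
LCL = c̄ − 3√c̄ = 5.2632 − 3 × 2.2942 = -1.6193 → 0 (cannot be negative)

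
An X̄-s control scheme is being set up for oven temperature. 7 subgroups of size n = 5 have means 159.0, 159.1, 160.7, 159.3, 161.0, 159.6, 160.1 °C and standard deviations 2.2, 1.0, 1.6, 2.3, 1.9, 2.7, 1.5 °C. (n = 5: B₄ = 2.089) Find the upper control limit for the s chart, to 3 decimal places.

s̄ = (2.2 + 1.0 + 1.6 + 2.3 + 1.9 + 2.7 + 1.5) / 7 = 1.8857
UCL_s = B₄·s̄ = 2.089 × 1.8857 = 3.9393

3.939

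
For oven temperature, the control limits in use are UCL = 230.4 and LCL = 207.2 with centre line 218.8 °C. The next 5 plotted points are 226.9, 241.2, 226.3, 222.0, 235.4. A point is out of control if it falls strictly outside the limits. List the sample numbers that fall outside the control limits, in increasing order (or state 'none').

2, 5

Compare each point to [207.2, 230.4]: sample 2 = 241.2 > UCL; sample 5 = 235.4 > UCL.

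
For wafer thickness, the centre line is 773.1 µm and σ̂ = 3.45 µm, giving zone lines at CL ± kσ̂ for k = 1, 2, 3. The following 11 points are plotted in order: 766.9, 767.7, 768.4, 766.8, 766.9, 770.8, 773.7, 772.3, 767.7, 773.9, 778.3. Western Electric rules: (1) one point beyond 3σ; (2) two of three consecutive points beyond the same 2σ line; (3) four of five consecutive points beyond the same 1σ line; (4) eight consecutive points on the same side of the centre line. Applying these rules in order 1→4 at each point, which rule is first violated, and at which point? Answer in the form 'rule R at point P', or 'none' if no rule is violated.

rule 3 at point 4

Zone of each point (C = within 1σ̂, B = 1σ̂–2σ̂, A = 2σ̂–3σ̂, * = beyond 3σ̂; sign = side of CL): 1:-B, 2:-B, 3:-B, 4:-B, 5:-B, 6:-C, 7:+C, 8:-C, 9:-B, 10:+C, 11:+B
Rule 3 (four of five consecutive points beyond the same 1σ limit) is satisfied at point 4.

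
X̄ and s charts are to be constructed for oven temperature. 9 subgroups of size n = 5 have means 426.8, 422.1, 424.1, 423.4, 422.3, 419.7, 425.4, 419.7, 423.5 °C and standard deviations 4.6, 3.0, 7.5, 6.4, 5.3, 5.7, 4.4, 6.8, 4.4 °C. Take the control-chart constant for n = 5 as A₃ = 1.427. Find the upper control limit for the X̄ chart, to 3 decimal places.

X̄̄ = (426.8 + 422.1 + 424.1 + 423.4 + 422.3 + 419.7 + 425.4 + 419.7 + 423.5) / 9 = 423.0000
s̄ = (4.6 + 3.0 + 7.5 + 6.4 + 5.3 + 5.7 + 4.4 + 6.8 + 4.4) / 9 = 5.3444
UCL = X̄̄ + A₃·s̄ = 423.0000 + 1.427 × 5.3444 = 430.6265

430.627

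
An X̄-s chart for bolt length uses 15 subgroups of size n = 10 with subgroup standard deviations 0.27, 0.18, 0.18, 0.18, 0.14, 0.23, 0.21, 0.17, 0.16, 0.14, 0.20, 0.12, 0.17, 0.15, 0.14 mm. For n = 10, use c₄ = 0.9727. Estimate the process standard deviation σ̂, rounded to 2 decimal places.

0.18

s̄ = (0.27 + 0.18 + 0.18 + 0.18 + 0.14 + 0.23 + 0.21 + 0.17 + 0.16 + 0.14 + 0.20 + 0.12 + 0.17 + 0.15 + 0.14) / 15 = 0.1760
σ̂ = s̄ / c₄ = 0.1760 / 0.9727 = 0.1809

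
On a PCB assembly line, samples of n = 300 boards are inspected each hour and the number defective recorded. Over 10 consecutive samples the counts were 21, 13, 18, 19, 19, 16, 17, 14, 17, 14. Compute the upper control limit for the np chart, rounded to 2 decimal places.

p̄ = Σdᵢ / (k·n) = 168 / (10 × 300) = 0.05600
UCL = np̄ + 3·√(np̄(1−p̄)) = 16.8000 + 3 × √(16.8000×0.94400) = 16.8000 + 3 × 3.9824 = 28.7471

28.75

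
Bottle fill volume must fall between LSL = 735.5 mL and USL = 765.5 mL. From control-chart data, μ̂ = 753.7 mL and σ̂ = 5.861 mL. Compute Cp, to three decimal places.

Cp = (USL − LSL) / (6σ̂) = (765.5 − 735.5) / (6 × 5.861) = 30.0000 / 35.1660 = 0.8531

0.853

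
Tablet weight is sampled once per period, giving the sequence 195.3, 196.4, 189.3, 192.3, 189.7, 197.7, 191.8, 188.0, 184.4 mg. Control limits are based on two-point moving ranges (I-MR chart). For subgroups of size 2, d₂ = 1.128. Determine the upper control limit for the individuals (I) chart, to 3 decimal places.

203.324

X̄ = (195.3 + 196.4 + 189.3 + 192.3 + 189.7 + 197.7 + 191.8 + 188.0 + 184.4) / 9 = 191.6556
Moving ranges: 1.1, 7.1, 3.0, 2.6, 8.0, 5.9, 3.8, 3.6; M̄R̄ = 35.1000 / 8 = 4.3875
UCL = X̄ + 3·M̄R̄/d₂ = 191.6556 + 3 × 4.3875 / 1.128 = 203.3244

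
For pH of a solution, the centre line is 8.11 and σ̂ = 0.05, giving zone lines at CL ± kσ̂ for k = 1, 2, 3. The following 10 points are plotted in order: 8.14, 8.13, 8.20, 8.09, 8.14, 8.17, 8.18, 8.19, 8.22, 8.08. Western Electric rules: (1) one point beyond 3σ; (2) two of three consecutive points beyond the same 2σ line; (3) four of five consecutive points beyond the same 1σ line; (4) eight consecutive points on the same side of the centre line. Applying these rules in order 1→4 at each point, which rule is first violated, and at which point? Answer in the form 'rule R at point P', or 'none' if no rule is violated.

rule 3 at point 9

Zone of each point (C = within 1σ̂, B = 1σ̂–2σ̂, A = 2σ̂–3σ̂, * = beyond 3σ̂; sign = side of CL): 1:+C, 2:+C, 3:+B, 4:-C, 5:+C, 6:+B, 7:+B, 8:+B, 9:+A, 10:-C
Rule 3 (four of five consecutive points beyond the same 1σ limit) is satisfied at point 9.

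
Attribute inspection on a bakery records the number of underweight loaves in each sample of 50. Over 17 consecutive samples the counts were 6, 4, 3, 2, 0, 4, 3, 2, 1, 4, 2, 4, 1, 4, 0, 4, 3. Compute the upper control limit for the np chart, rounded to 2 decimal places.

p̄ = Σdᵢ / (k·n) = 47 / (17 × 50) = 0.05529
UCL = np̄ + 3·√(np̄(1−p̄)) = 2.7647 + 3 × √(2.7647×0.94471) = 2.7647 + 3 × 1.6161 = 7.6131

7.61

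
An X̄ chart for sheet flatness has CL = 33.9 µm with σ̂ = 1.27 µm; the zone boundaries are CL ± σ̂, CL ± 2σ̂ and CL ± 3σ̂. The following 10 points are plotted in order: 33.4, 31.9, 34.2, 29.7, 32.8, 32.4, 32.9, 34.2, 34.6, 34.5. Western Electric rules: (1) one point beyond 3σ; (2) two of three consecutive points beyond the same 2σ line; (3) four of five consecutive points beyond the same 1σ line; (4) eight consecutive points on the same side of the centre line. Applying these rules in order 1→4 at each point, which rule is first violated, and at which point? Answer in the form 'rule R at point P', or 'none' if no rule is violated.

Zone of each point (C = within 1σ̂, B = 1σ̂–2σ̂, A = 2σ̂–3σ̂, * = beyond 3σ̂; sign = side of CL): 1:-C, 2:-B, 3:+C, 4:-*, 5:-C, 6:-B, 7:-C, 8:+C, 9:+C, 10:+C
Rule 1 (one point beyond the 3σ limits) is satisfied at point 4.

rule 1 at point 4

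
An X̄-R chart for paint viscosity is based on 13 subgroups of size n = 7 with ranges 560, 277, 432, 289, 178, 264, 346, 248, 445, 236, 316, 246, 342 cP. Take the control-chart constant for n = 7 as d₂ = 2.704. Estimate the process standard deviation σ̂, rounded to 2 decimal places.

118.88

R̄ = (560 + 277 + 432 + 289 + 178 + 264 + 346 + 248 + 445 + 236 + 316 + 246 + 342) / 13 = 321.4615
σ̂ = R̄ / d₂ = 321.4615 / 2.704 = 118.8837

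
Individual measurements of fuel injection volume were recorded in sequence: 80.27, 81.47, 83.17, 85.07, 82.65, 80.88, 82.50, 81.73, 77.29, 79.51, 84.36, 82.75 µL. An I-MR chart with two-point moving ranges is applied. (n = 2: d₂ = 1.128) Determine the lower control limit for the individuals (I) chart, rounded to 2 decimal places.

75.88

X̄ = (80.27 + 81.47 + 83.17 + 85.07 + 82.65 + 80.88 + 82.50 + 81.73 + 77.29 + 79.51 + 84.36 + 82.75) / 12 = 81.8042
Moving ranges: 1.20, 1.70, 1.90, 2.42, 1.77, 1.62, 0.77, 4.44, 2.22, 4.85, 1.61; M̄R̄ = 24.5000 / 11 = 2.2273
LCL = X̄ − 3·M̄R̄/d₂ = 81.8042 − 3 × 2.2273 / 1.128 = 75.8806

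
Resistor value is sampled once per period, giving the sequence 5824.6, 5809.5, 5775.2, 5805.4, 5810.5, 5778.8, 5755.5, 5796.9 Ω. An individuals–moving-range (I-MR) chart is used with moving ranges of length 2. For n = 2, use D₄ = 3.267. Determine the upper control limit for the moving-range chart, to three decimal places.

84.522

Moving ranges: 15.1, 34.3, 30.2, 5.1, 31.7, 23.3, 41.4; M̄R̄ = 181.1000 / 7 = 25.8714
UCL_MR = D₄·M̄R̄ = 3.267 × 25.8714 = 84.5220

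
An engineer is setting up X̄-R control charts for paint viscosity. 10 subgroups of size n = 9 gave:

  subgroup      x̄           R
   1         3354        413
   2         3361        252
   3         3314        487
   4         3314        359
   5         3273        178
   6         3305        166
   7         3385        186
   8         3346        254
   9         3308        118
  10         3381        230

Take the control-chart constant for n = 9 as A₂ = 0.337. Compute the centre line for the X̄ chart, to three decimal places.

X̄̄ = (3354 + 3361 + 3314 + 3314 + 3273 + 3305 + 3385 + 3346 + 3308 + 3381) / 10 = 33341.0000 / 10 = 3334.1000
CL = X̄̄ = 3334.1000

3334.100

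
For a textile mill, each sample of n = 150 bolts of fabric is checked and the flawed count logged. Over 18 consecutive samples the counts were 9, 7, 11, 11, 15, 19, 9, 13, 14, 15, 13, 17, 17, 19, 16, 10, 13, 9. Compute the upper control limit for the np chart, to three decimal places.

23.564

p̄ = Σdᵢ / (k·n) = 237 / (18 × 150) = 0.08778
UCL = np̄ + 3·√(np̄(1−p̄)) = 13.1667 + 3 × √(13.1667×0.91222) = 13.1667 + 3 × 3.4657 = 23.5637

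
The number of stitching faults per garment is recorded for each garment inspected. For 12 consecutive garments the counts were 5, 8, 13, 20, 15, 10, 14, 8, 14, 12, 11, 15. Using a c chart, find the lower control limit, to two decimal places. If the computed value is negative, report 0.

1.66

c̄ = (5 + 8 + 13 + 20 + 15 + 10 + 14 + 8 + 14 + 12 + 11 + 15) / 12 = 145 / 12 = 12.0833
LCL = c̄ − 3√c̄ = 12.0833 − 3 × 3.4761 = 1.6550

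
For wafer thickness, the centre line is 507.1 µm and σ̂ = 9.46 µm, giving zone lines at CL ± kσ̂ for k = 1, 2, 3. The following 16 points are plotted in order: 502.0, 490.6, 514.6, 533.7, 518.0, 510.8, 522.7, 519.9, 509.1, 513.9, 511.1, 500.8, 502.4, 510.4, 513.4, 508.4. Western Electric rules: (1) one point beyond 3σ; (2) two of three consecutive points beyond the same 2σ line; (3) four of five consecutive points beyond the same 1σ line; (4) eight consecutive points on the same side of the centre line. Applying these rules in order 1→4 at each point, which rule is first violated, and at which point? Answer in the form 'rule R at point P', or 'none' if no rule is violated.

Zone of each point (C = within 1σ̂, B = 1σ̂–2σ̂, A = 2σ̂–3σ̂, * = beyond 3σ̂; sign = side of CL): 1:-C, 2:-B, 3:+C, 4:+A, 5:+B, 6:+C, 7:+B, 8:+B, 9:+C, 10:+C, 11:+C, 12:-C, 13:-C, 14:+C, 15:+C, 16:+C
Rule 3 (four of five consecutive points beyond the same 1σ limit) is satisfied at point 8.

rule 3 at point 8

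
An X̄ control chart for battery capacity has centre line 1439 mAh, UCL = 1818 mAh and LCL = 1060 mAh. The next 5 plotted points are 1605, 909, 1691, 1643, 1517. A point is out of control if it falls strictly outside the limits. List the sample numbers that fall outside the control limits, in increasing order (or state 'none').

2

Compare each point to [1060, 1818]: sample 2 = 909 < LCL.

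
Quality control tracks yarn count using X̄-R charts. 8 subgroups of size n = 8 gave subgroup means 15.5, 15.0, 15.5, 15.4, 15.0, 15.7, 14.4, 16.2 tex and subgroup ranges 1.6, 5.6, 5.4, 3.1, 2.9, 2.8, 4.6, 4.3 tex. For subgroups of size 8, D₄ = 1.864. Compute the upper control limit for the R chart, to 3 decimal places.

R̄ = (1.6 + 5.6 + 5.4 + 3.1 + 2.9 + 2.8 + 4.6 + 4.3) / 8 = 30.3000 / 8 = 3.7875
UCL_R = D₄·R̄ = 1.864 × 3.7875 = 7.0599

7.060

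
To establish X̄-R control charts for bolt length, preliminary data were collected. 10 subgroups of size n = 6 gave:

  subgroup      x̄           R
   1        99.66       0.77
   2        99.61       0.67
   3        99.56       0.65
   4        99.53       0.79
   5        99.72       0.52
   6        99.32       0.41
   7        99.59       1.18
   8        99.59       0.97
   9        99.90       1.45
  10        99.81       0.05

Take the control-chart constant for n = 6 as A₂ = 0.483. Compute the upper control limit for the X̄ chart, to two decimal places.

99.99

X̄̄ = (99.66 + 99.61 + 99.56 + 99.53 + 99.72 + 99.32 + 99.59 + 99.59 + 99.90 + 99.81) / 10 = 996.2900 / 10 = 99.6290
R̄ = (0.77 + 0.67 + 0.65 + 0.79 + 0.52 + 0.41 + 1.18 + 0.97 + 1.45 + 0.05) / 10 = 7.4600 / 10 = 0.7460
UCL = X̄̄ + A₂·R̄ = 99.6290 + 0.483 × 0.7460 = 99.9893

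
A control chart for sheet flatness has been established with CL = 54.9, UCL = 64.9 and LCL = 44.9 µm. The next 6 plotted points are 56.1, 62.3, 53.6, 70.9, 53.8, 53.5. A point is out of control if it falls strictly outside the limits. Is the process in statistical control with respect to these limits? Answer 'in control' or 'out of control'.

out of control

Compare each point to [44.9, 64.9]: sample 4 = 70.9 > UCL.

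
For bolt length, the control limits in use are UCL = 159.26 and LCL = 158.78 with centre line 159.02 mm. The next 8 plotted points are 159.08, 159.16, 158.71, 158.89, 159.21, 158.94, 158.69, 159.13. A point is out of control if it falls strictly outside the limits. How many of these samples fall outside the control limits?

2

Compare each point to [158.78, 159.26]: sample 3 = 158.71 < LCL; sample 7 = 158.69 < LCL.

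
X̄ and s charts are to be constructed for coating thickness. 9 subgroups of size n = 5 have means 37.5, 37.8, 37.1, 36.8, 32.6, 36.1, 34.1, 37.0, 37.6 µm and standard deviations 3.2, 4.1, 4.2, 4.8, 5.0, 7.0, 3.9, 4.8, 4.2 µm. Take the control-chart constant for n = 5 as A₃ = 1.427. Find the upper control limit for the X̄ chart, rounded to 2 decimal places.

42.82

X̄̄ = (37.5 + 37.8 + 37.1 + 36.8 + 32.6 + 36.1 + 34.1 + 37.0 + 37.6) / 9 = 36.2889
s̄ = (3.2 + 4.1 + 4.2 + 4.8 + 5.0 + 7.0 + 3.9 + 4.8 + 4.2) / 9 = 4.5778
UCL = X̄̄ + A₃·s̄ = 36.2889 + 1.427 × 4.5778 = 42.8214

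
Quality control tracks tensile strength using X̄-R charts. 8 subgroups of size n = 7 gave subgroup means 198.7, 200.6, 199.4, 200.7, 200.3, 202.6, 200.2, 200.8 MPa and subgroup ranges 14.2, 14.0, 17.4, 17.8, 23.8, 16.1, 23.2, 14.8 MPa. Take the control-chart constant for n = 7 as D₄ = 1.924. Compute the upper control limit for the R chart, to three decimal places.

33.983

R̄ = (14.2 + 14.0 + 17.4 + 17.8 + 23.8 + 16.1 + 23.2 + 14.8) / 8 = 141.3000 / 8 = 17.6625
UCL_R = D₄·R̄ = 1.924 × 17.6625 = 33.9826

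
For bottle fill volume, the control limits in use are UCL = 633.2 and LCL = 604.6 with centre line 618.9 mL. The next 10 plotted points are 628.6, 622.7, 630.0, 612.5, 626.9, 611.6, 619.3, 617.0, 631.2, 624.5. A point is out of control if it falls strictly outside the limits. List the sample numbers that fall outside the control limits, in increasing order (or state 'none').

none

All 10 points lie within [604.6, 633.2].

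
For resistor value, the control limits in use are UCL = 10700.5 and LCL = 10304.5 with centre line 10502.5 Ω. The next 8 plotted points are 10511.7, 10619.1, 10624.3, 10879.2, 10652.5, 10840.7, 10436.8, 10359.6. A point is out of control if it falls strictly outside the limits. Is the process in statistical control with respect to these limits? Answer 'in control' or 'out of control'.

Compare each point to [10304.5, 10700.5]: sample 4 = 10879.2 > UCL; sample 6 = 10840.7 > UCL.

out of control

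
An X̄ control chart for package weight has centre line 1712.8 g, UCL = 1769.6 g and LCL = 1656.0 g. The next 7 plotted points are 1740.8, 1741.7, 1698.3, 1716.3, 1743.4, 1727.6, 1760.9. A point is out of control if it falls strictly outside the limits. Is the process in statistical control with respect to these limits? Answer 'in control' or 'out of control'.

in control

All 7 points lie within [1656.0, 1769.6].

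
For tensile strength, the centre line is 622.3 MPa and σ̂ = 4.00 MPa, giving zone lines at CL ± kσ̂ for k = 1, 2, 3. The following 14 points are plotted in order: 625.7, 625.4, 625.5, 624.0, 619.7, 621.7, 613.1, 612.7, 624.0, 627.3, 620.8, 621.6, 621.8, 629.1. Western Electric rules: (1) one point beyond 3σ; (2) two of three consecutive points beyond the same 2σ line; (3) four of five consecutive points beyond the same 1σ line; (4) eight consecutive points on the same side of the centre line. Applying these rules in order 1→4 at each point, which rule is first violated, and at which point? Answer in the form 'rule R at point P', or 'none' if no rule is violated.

rule 2 at point 8

Zone of each point (C = within 1σ̂, B = 1σ̂–2σ̂, A = 2σ̂–3σ̂, * = beyond 3σ̂; sign = side of CL): 1:+C, 2:+C, 3:+C, 4:+C, 5:-C, 6:-C, 7:-A, 8:-A, 9:+C, 10:+B, 11:-C, 12:-C, 13:-C, 14:+B
Rule 2 (two of three consecutive points beyond the same 2σ limit) is satisfied at point 8.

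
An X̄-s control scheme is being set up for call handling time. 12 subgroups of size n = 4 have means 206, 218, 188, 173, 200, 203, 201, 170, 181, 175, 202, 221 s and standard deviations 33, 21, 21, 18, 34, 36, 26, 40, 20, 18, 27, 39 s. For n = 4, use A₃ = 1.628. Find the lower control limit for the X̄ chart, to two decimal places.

X̄̄ = (206 + 218 + 188 + 173 + 200 + 203 + 201 + 170 + 181 + 175 + 202 + 221) / 12 = 194.8333
s̄ = (33 + 21 + 21 + 18 + 34 + 36 + 26 + 40 + 20 + 18 + 27 + 39) / 12 = 27.7500
LCL = X̄̄ − A₃·s̄ = 194.8333 − 1.628 × 27.7500 = 149.6563

149.66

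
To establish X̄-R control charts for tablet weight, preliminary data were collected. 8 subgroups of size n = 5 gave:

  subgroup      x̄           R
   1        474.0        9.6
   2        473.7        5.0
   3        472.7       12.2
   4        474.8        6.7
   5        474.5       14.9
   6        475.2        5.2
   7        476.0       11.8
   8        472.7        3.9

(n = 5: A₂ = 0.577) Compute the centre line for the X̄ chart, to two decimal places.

474.20

X̄̄ = (474.0 + 473.7 + 472.7 + 474.8 + 474.5 + 475.2 + 476.0 + 472.7) / 8 = 3793.6000 / 8 = 474.2000
CL = X̄̄ = 474.2000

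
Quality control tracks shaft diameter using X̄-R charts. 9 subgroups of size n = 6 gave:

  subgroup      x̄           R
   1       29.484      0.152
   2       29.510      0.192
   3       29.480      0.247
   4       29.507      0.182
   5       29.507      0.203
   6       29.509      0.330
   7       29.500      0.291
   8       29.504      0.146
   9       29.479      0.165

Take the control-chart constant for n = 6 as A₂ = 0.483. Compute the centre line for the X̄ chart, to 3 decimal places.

X̄̄ = (29.484 + 29.510 + 29.480 + 29.507 + 29.507 + 29.509 + 29.500 + 29.504 + 29.479) / 9 = 265.4800 / 9 = 29.4978
CL = X̄̄ = 29.4978

29.498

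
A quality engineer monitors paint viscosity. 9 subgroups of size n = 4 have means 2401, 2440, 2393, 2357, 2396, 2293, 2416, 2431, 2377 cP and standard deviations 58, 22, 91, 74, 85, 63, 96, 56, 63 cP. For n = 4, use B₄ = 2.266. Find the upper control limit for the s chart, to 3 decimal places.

s̄ = (58 + 22 + 91 + 74 + 85 + 63 + 96 + 56 + 63) / 9 = 67.5556
UCL_s = B₄·s̄ = 2.266 × 67.5556 = 153.0809

153.081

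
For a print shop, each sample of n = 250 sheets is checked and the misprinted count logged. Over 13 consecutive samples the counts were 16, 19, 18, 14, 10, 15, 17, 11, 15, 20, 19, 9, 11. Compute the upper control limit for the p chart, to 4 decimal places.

0.1046

p̄ = Σdᵢ / (k·n) = 194 / (13 × 250) = 0.05969
UCL = p̄ + 3·√(p̄(1−p̄)/n) = 0.05969 + 3 × √(0.05969×0.94031/250) = 0.05969 + 3 × 0.01498 = 0.10464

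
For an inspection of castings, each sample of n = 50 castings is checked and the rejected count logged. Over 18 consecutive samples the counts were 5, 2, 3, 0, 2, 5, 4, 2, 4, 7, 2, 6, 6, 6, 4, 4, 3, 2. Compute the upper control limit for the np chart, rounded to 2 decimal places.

p̄ = Σdᵢ / (k·n) = 67 / (18 × 50) = 0.07444
UCL = np̄ + 3·√(np̄(1−p̄)) = 3.7222 + 3 × √(3.7222×0.92556) = 3.7222 + 3 × 1.8561 = 9.2905

9.29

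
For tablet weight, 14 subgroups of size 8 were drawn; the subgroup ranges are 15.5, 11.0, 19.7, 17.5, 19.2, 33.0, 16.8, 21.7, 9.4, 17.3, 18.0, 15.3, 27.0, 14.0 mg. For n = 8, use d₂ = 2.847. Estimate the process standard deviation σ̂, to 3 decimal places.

6.408

R̄ = (15.5 + 11.0 + 19.7 + 17.5 + 19.2 + 33.0 + 16.8 + 21.7 + 9.4 + 17.3 + 18.0 + 15.3 + 27.0 + 14.0) / 14 = 18.2429
σ̂ = R̄ / d₂ = 18.2429 / 2.847 = 6.4077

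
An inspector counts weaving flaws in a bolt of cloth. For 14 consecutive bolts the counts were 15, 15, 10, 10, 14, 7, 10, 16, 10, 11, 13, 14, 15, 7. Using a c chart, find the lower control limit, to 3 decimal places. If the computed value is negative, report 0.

c̄ = (15 + 15 + 10 + 10 + 14 + 7 + 10 + 16 + 10 + 11 + 13 + 14 + 15 + 7) / 14 = 167 / 14 = 11.9286
LCL = c̄ − 3√c̄ = 11.9286 − 3 × 3.4538 = 1.5672

1.567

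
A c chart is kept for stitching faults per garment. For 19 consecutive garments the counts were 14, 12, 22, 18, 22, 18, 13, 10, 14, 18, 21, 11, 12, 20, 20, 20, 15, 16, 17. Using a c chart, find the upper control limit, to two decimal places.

28.65

c̄ = (14 + 12 + 22 + 18 + 22 + 18 + 13 + 10 + 14 + 18 + 21 + 11 + 12 + 20 + 20 + 20 + 15 + 16 + 17) / 19 = 313 / 19 = 16.4737
UCL = c̄ + 3√c̄ = 16.4737 + 3 × √16.4737 = 16.4737 + 3 × 4.0588 = 28.6500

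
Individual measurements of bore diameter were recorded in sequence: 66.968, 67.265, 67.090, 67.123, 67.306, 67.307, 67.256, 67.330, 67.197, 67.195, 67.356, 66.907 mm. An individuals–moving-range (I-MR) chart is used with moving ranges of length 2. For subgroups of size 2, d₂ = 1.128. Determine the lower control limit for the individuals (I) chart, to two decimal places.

X̄ = (66.968 + 67.265 + 67.090 + 67.123 + 67.306 + 67.307 + 67.256 + 67.330 + 67.197 + 67.195 + 67.356 + 66.907) / 12 = 67.1917
Moving ranges: 0.297, 0.175, 0.033, 0.183, 0.001, 0.051, 0.074, 0.133, 0.002, 0.161, 0.449; M̄R̄ = 1.5590 / 11 = 0.1417
LCL = X̄ − 3·M̄R̄/d₂ = 67.1917 − 3 × 0.1417 / 1.128 = 66.8147

66.81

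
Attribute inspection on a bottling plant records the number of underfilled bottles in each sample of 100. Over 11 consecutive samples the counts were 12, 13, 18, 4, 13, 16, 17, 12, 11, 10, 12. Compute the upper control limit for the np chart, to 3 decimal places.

22.482

p̄ = Σdᵢ / (k·n) = 138 / (11 × 100) = 0.12545
UCL = np̄ + 3·√(np̄(1−p̄)) = 12.5455 + 3 × √(12.5455×0.87455) = 12.5455 + 3 × 3.3123 = 22.4825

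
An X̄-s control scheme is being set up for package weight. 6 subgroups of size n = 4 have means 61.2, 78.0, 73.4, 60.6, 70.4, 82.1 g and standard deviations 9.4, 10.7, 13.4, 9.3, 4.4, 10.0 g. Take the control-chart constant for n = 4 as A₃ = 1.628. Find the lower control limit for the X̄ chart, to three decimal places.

55.430

X̄̄ = (61.2 + 78.0 + 73.4 + 60.6 + 70.4 + 82.1) / 6 = 70.9500
s̄ = (9.4 + 10.7 + 13.4 + 9.3 + 4.4 + 10.0) / 6 = 9.5333
LCL = X̄̄ − A₃·s̄ = 70.9500 − 1.628 × 9.5333 = 55.4297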